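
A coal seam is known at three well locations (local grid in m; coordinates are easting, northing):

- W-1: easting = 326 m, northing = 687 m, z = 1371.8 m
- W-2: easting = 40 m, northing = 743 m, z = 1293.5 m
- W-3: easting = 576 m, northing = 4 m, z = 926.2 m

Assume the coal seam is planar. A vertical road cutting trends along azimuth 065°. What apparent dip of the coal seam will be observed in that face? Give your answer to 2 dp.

Let the plane be z = a·easting + b·northing + c.
W-2−W-1: −286a + 56b = −78.3;  W-3−W-1: 250a − 683b = −445.6.
Solving gives a = 0.43252, b = 0.81073.
Unit vector along 065° is (sin 65°, cos 65°) = (0.9063, 0.4226).
Slope in that direction = a·(0.9063) + b·(0.4226) = 0.73463.
Apparent dip = arctan|0.73463| = 36.30° (true dip is 42.6°, so apparent ≤ true as expected).

36.30°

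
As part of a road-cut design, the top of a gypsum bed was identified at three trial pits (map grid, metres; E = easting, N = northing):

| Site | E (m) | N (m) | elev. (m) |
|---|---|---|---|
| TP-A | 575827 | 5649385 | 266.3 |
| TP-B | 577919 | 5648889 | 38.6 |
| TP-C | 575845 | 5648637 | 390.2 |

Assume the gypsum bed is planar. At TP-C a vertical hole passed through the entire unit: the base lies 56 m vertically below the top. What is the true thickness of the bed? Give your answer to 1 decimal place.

Let the plane be z = a·E + b·N + c.
TP-B−TP-A: 2092a − 496b = −227.7;  TP-C−TP-A: 18a − 748b = 123.9.
Solving gives a = −0.14897, b = −0.16923.
|∇z| = √(a²+b²) = 0.22545, so dip δ = arctan(0.22545) = 12.71°.
True thickness = vertical thickness × cos δ = 56 × cos 12.71° = 54.6 m.

54.6 m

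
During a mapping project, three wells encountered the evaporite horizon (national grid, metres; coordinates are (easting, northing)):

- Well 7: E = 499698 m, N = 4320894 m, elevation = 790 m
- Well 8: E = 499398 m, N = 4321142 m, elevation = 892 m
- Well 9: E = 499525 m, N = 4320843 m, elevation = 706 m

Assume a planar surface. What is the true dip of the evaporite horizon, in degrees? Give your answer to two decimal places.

Let the plane be z = a·E + b·N + c.
Well 8−Well 7: −300a + 248b = 102;  Well 9−Well 7: −173a − 51b = −84.
Solving gives a = 0.26854, b = 0.73613.
Gradient magnitude |∇z| = √(a² + b²) = √(0.07211 + 0.54189) = 0.78359.
True dip = arctan(0.78359) = 38.08°, dipping toward SSW (azimuth ≈ 200°).

38.08°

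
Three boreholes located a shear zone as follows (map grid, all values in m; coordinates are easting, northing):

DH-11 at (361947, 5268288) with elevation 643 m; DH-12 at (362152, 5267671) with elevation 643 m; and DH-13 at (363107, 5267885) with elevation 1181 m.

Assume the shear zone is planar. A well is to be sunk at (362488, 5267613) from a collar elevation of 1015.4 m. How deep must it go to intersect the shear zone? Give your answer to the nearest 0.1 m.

Let the plane be z = a·easting + b·northing + c.
DH-12−DH-11: 205a − 617b = 0;  DH-13−DH-11: 1160a − 403b = 538.
Solving gives a = 0.524314292, b = 0.174204911.
Then c = 643 − a·361947 − b·5268288 = −1106892.63.
At (362488, 5267613): z_contact = 190057.64 + 917644.05 − 1106892.63 = 809.07 m.
Depth below ground = 1015.4 − 809.07 = 206.3 m.

206.3 m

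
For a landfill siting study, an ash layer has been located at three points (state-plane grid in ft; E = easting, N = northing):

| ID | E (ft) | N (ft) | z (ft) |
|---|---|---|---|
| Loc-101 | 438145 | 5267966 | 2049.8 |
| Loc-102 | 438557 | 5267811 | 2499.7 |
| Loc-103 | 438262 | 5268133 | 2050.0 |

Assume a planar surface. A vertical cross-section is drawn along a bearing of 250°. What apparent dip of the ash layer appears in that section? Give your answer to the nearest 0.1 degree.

Two edge vectors: Loc-101→Loc-102 = (412, -155, 449.9), Loc-101→Loc-103 = (117, 167, 0.2).
Normal n = (Loc-101→Loc-102) × (Loc-101→Loc-103) = (-75164.3, 52555.9, 86939).
So ∂z/∂E = −n_x/n_z = 0.86456 and ∂z/∂N = −n_y/n_z = −0.60451.
Unit vector along 250° is (sin 250°, cos 250°) = (-0.9397, -0.3420).
Slope in that direction = a·(-0.9397) + b·(-0.3420) = −0.60567.
Apparent dip = arctan|0.60567| = 31.2° (true dip is 46.5°, so apparent ≤ true as expected).

31.2°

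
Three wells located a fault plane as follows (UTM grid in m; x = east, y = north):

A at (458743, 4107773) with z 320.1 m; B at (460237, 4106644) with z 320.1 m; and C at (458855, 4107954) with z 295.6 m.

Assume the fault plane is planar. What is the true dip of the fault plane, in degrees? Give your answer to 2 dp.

Two edge vectors: A→B = (1494, -1129, 0), A→C = (112, 181, -24.5).
Normal n = (A→B) × (A→C) = (27660.5, 36603, 396862).
So ∂z/∂x = −n_x/n_z = −0.06970 and ∂z/∂y = −n_y/n_z = −0.09223.
Gradient magnitude |∇z| = √(a² + b²) = √(0.00486 + 0.00851) = 0.11560.
True dip = arctan(0.11560) = 6.59°, dipping toward NE (azimuth ≈ 037°).

6.59°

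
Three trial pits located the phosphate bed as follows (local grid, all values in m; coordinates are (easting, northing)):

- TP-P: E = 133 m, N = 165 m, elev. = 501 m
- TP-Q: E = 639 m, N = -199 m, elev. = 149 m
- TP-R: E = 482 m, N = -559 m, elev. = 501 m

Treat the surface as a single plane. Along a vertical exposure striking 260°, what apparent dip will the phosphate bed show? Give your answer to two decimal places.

48.69°

Let the plane be z = a·E + b·N + c.
TP-Q−TP-P: 506a − 364b = −352;  TP-R−TP-P: 349a − 724b = 0.
Solving gives a = −1.06494, b = −0.51335.
Unit vector along 260° is (sin 260°, cos 260°) = (-0.9848, -0.1736).
Slope in that direction = a·(-0.9848) + b·(-0.1736) = 1.13790.
Apparent dip = arctan|1.13790| = 48.69° (true dip is 49.8°, so apparent ≤ true as expected).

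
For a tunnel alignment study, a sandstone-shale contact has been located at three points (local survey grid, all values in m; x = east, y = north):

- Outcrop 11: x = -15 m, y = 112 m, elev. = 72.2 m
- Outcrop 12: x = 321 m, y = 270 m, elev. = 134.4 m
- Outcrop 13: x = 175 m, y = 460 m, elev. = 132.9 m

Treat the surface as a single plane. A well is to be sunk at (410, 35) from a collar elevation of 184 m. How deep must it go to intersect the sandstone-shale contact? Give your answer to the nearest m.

Two edge vectors: Outcrop 11→Outcrop 12 = (336, 158, 62.2), Outcrop 11→Outcrop 13 = (190, 348, 60.7).
Normal n = (Outcrop 11→Outcrop 12) × (Outcrop 11→Outcrop 13) = (-12055, -8577.2, 86908).
So ∂z/∂x = −n_x/n_z = 0.13871 and ∂z/∂y = −n_y/n_z = 0.09869.
Intercept c from Outcrop 11: 72.2 + 2.08 − 11.05 = 63.23.
At (410, 35): z_contact = 56.9 + 3.5 + 63.23 = 123.6 m.
Depth below ground = 184 − 123.6 = 60 m.

60 m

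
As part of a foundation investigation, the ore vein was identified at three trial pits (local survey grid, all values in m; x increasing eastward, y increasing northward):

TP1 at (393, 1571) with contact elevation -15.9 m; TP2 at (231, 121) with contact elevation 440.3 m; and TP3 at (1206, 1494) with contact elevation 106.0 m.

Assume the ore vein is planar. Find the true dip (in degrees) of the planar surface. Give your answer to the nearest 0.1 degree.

19.2°

Let the plane be z = a·x + b·y + c.
TP2−TP1: −162a − 1450b = 456.2;  TP3−TP1: 813a − 77b = 121.9.
Solving gives a = 0.11888, b = −0.32790.
Gradient magnitude |∇z| = √(a² + b²) = √(0.01413 + 0.10752) = 0.34879.
True dip = arctan(0.34879) = 19.2°, dipping toward NNW (azimuth ≈ 340°).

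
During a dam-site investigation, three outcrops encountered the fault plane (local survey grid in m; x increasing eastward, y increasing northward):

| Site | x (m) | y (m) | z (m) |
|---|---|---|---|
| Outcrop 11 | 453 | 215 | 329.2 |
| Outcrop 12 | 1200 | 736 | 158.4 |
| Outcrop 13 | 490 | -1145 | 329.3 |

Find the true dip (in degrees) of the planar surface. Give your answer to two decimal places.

12.65°

Two edge vectors: Outcrop 11→Outcrop 12 = (747, 521, -170.8), Outcrop 11→Outcrop 13 = (37, -1360, 0.1).
Normal n = (Outcrop 11→Outcrop 12) × (Outcrop 11→Outcrop 13) = (-232235.9, -6394.3, -1035197).
So ∂z/∂x = −n_x/n_z = −0.22434 and ∂z/∂y = −n_y/n_z = −0.00618.
Gradient magnitude |∇z| = √(a² + b²) = √(0.05033 + 0.00004) = 0.22442.
True dip = arctan(0.22442) = 12.65°, dipping toward E (azimuth ≈ 088°).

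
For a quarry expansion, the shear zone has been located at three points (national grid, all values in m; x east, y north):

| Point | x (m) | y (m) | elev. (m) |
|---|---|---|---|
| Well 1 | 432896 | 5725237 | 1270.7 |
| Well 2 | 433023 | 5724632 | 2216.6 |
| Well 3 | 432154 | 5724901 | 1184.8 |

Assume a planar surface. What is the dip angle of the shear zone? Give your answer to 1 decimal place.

Two edge vectors: Well 1→Well 2 = (127, -605, 945.9), Well 1→Well 3 = (-742, -336, -85.9).
Normal n = (Well 1→Well 2) × (Well 1→Well 3) = (369791.9, -690948.5, -491582).
So ∂z/∂x = −n_x/n_z = 0.75225 and ∂z/∂y = −n_y/n_z = −1.40556.
Gradient magnitude |∇z| = √(a² + b²) = √(0.56588 + 1.97560) = 1.59420.
True dip = arctan(1.59420) = 57.9°, dipping toward NNW (azimuth ≈ 332°).

57.9°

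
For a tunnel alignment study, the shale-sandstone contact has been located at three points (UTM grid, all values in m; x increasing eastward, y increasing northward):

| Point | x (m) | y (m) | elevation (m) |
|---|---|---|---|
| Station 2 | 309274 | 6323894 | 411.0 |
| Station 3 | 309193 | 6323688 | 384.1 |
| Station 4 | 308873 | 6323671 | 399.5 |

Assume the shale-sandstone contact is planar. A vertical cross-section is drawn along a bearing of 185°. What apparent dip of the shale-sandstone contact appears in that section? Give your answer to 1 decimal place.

8.4°

Two edge vectors: Station 2→Station 3 = (-81, -206, -26.9), Station 2→Station 4 = (-401, -223, -11.5).
Normal n = (Station 2→Station 3) × (Station 2→Station 4) = (-3629.7, 9855.4, -64543).
So ∂z/∂x = −n_x/n_z = −0.05624 and ∂z/∂y = −n_y/n_z = 0.15270.
Unit vector along 185° is (sin 185°, cos 185°) = (-0.0872, -0.9962).
Slope in that direction = a·(-0.0872) + b·(-0.9962) = −0.14721.
Apparent dip = arctan|0.14721| = 8.4° (true dip is 9.2°, so apparent ≤ true as expected).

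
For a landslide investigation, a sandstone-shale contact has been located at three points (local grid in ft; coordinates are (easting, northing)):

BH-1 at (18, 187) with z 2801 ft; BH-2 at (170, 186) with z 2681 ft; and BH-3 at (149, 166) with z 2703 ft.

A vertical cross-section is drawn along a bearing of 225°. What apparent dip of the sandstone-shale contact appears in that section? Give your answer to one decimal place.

Two edge vectors: BH-1→BH-2 = (152, -1, -120), BH-1→BH-3 = (131, -21, -98).
Normal n = (BH-1→BH-2) × (BH-1→BH-3) = (-2422, -824, -3061).
So ∂z/∂E = −n_x/n_z = −0.79124 and ∂z/∂N = −n_y/n_z = −0.26919.
Unit vector along 225° is (sin 225°, cos 225°) = (-0.7071, -0.7071).
Slope in that direction = a·(-0.7071) + b·(-0.7071) = 0.74984.
Apparent dip = arctan|0.74984| = 36.9° (true dip is 39.9°, so apparent ≤ true as expected).

36.9°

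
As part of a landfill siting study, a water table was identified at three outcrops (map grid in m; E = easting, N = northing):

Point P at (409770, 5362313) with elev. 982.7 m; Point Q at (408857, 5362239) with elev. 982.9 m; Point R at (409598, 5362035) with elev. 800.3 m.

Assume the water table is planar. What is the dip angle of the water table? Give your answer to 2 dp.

34.73°

Two edge vectors: Point P→Point Q = (-913, -74, 0.2), Point P→Point R = (-172, -278, -182.4).
Normal n = (Point P→Point Q) × (Point P→Point R) = (13553.2, -166565.6, 241086).
So ∂z/∂E = −n_x/n_z = −0.05622 and ∂z/∂N = −n_y/n_z = 0.69090.
Gradient magnitude |∇z| = √(a² + b²) = √(0.00316 + 0.47734) = 0.69318.
True dip = arctan(0.69318) = 34.73°, dipping toward S (azimuth ≈ 175°).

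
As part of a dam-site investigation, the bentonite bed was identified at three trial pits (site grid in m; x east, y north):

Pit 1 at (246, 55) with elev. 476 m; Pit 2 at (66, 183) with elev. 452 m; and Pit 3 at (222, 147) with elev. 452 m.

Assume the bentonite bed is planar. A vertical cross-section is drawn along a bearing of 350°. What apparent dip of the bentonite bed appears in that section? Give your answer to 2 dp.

14.69°

Two edge vectors: Pit 1→Pit 2 = (-180, 128, -24), Pit 1→Pit 3 = (-24, 92, -24).
Normal n = (Pit 1→Pit 2) × (Pit 1→Pit 3) = (-864, -3744, -13488).
So ∂z/∂x = −n_x/n_z = −0.06406 and ∂z/∂y = −n_y/n_z = −0.27758.
Unit vector along 350° is (sin 350°, cos 350°) = (-0.1736, 0.9848).
Slope in that direction = a·(-0.1736) + b·(0.9848) = −0.26224.
Apparent dip = arctan|0.26224| = 14.69° (true dip is 15.9°, so apparent ≤ true as expected).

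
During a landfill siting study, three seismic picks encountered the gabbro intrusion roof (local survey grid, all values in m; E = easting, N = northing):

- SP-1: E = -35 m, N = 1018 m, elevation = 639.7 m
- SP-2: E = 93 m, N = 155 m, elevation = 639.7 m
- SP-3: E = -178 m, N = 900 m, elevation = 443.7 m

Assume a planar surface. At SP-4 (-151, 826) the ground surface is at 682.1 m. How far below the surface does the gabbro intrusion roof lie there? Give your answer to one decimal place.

218.8 m

Let the plane be z = a·E + b·N + c.
SP-2−SP-1: 128a − 863b = 0;  SP-3−SP-1: −143a − 118b = −196.
Solving gives a = 1.221171, b = 0.181124.
Then c = 639.7 − a·-35 − b·1018 = 498.06.
At (-151, 826): z_contact = −184.40 + 149.61 + 498.06 = 463.27 m.
Depth below ground = 682.1 − 463.27 = 218.8 m.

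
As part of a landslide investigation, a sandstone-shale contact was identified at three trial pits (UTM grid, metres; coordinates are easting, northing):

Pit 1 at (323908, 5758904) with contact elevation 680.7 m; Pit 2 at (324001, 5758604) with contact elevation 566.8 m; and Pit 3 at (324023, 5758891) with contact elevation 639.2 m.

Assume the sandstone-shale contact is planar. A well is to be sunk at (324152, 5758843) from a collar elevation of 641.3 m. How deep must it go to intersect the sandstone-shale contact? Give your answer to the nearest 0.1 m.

Let the plane be z = a·easting + b·northing + c.
Pit 2−Pit 1: 93a − 300b = −113.9;  Pit 3−Pit 1: 115a − 13b = −41.5.
Solving gives a = −0.329497462, b = 0.277522454.
Then c = 680.7 − a·323908 − b·5758904 = −1490817.60.
At (324152, 5758843): z_contact = −106807.26 + 1598208.24 − 1490817.60 = 583.37 m.
Depth below ground = 641.3 − 583.37 = 57.9 m.

57.9 m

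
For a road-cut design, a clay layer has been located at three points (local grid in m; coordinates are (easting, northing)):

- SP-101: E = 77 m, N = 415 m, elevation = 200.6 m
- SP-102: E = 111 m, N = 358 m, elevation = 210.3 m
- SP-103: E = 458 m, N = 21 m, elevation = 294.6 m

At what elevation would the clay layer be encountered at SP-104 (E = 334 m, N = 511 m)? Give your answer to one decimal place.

Let the plane be z = a·E + b·N + c.
SP-102−SP-101: 34a − 57b = 9.7;  SP-103−SP-101: 381a − 394b = 94.
Solving gives a = 0.18462, b = −0.06005.
Then c = 200.6 − a·77 − b·415 = 211.31.
At (334, 511): z = 61.7 − 30.7 + 211.31 = 242.3 m.

242.3 m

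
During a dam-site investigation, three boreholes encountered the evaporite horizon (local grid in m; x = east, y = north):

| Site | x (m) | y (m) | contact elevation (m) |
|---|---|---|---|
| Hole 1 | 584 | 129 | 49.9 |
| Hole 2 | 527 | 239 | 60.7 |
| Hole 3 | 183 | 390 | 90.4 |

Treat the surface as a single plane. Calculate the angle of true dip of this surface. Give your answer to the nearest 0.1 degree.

5.1°

Two edge vectors: Hole 1→Hole 2 = (-57, 110, 10.8), Hole 1→Hole 3 = (-401, 261, 40.5).
Normal n = (Hole 1→Hole 2) × (Hole 1→Hole 3) = (1636.2, -2022.3, 29233).
So ∂z/∂x = −n_x/n_z = −0.05597 and ∂z/∂y = −n_y/n_z = 0.06918.
Gradient magnitude |∇z| = √(a² + b²) = √(0.00313 + 0.00479) = 0.08899.
True dip = arctan(0.08899) = 5.1°, dipping toward SE (azimuth ≈ 141°).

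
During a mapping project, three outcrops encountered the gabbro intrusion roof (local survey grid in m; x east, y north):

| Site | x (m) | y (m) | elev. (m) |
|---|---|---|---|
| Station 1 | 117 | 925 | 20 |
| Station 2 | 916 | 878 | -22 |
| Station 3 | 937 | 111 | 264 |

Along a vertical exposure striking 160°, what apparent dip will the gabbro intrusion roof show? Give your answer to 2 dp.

18.10°

Let the plane be z = a·x + b·y + c.
Station 2−Station 1: 799a − 47b = −42;  Station 3−Station 1: 820a − 814b = 244.
Solving gives a = −0.07462, b = −0.37492.
Unit vector along 160° is (sin 160°, cos 160°) = (0.3420, -0.9397).
Slope in that direction = a·(0.3420) + b·(-0.9397) = 0.32679.
Apparent dip = arctan|0.32679| = 18.10° (true dip is 20.9°, so apparent ≤ true as expected).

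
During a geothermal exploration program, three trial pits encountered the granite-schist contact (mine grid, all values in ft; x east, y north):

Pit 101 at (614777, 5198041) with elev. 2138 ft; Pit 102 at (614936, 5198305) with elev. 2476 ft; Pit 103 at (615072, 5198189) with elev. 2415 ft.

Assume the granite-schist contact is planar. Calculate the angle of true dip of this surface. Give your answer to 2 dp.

Let the plane be z = a·x + b·y + c.
Pit 102−Pit 101: 159a + 264b = 338;  Pit 103−Pit 101: 295a + 148b = 277.
Solving gives a = 0.42511, b = 1.02427.
Gradient magnitude |∇z| = √(a² + b²) = √(0.18072 + 1.04913) = 1.10899.
True dip = arctan(1.10899) = 47.96°, dipping toward SSW (azimuth ≈ 203°).

47.96°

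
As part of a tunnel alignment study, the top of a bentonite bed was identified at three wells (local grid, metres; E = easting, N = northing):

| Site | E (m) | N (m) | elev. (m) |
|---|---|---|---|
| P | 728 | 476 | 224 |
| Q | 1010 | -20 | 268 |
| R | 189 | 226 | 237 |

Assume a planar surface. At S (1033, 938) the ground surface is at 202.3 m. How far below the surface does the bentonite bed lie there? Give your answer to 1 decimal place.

11.6 m

Let the plane be z = a·E + b·N + c.
Q−P: 282a − 496b = 44;  R−P: −539a − 250b = 13.
Solving gives a = 0.013474, b = −0.081049.
Then c = 224 − a·728 − b·476 = 252.77.
At (1033, 938): z_contact = 13.92 − 76.02 + 252.77 = 190.66 m.
Depth below ground = 202.3 − 190.66 = 11.6 m.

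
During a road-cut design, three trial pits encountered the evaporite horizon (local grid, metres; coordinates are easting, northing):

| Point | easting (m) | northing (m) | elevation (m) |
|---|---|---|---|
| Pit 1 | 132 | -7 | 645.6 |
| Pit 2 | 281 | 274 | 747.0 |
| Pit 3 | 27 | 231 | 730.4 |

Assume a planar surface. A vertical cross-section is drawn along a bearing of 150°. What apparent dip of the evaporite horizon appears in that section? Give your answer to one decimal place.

Let the plane be z = a·easting + b·northing + c.
Pit 2−Pit 1: 149a + 281b = 101.4;  Pit 3−Pit 1: −105a + 238b = 84.8.
Solving gives a = 0.00469, b = 0.35837.
Unit vector along 150° is (sin 150°, cos 150°) = (0.5000, -0.8660).
Slope in that direction = a·(0.5000) + b·(-0.8660) = −0.30801.
Apparent dip = arctan|0.30801| = 17.1° (true dip is 19.7°, so apparent ≤ true as expected).

17.1°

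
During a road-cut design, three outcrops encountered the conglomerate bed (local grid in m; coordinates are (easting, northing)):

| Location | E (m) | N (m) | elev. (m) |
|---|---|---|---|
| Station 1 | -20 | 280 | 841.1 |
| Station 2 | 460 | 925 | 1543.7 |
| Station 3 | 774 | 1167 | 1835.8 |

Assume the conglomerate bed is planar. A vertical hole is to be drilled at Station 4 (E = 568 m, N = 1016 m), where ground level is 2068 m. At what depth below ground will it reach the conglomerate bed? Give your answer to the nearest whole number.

417 m

Let the plane be z = a·E + b·N + c.
Station 2−Station 1: 480a + 645b = 702.6;  Station 3−Station 1: 794a + 887b = 994.7.
Solving gives a = 0.21275, b = 0.93098.
Then c = 841.1 − a·-20 − b·280 = 584.68.
At (568, 1016): z_contact = 120.8 + 945.9 + 584.68 = 1651.4 m.
Depth below ground = 2068 − 1651.4 = 417 m.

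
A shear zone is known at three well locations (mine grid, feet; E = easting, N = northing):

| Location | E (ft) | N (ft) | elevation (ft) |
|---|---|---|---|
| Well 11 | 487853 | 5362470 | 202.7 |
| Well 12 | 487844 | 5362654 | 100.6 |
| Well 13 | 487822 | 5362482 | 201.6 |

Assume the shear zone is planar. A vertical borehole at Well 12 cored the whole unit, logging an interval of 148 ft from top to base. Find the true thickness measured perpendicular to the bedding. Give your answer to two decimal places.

Let the plane be z = a·E + b·N + c.
Well 12−Well 11: −9a + 184b = −102.1;  Well 13−Well 11: −31a + 12b = −1.1.
Solving gives a = −0.18277, b = −0.56383.
|∇z| = √(a²+b²) = 0.59272, so dip δ = arctan(0.59272) = 30.66°.
True thickness = vertical thickness × cos δ = 148 × cos 30.66° = 127.32 ft.

127.32 ft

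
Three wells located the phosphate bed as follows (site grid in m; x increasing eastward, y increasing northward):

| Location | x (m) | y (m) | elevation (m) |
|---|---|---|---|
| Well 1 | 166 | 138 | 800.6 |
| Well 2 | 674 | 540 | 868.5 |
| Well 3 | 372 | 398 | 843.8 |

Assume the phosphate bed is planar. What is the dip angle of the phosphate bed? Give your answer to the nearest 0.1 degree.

9.2°

Two edge vectors: Well 1→Well 2 = (508, 402, 67.9), Well 1→Well 3 = (206, 260, 43.2).
Normal n = (Well 1→Well 2) × (Well 1→Well 3) = (-287.6, -7958.2, 49268).
So ∂z/∂x = −n_x/n_z = 0.00584 and ∂z/∂y = −n_y/n_z = 0.16153.
Gradient magnitude |∇z| = √(a² + b²) = √(0.00003 + 0.02609) = 0.16163.
True dip = arctan(0.16163) = 9.2°, dipping toward S (azimuth ≈ 182°).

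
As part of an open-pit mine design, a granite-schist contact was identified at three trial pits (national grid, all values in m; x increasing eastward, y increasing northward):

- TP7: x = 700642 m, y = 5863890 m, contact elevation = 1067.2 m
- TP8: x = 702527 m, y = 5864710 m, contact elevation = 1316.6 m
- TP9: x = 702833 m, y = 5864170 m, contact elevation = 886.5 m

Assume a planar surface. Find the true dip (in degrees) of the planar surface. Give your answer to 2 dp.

35.75°

Let the plane be z = a·x + b·y + c.
TP8−TP7: 1885a + 820b = 249.4;  TP9−TP7: 2191a + 280b = −180.7.
Solving gives a = −0.17182, b = 0.69912.
Gradient magnitude |∇z| = √(a² + b²) = √(0.02952 + 0.48877) = 0.71992.
True dip = arctan(0.71992) = 35.75°, dipping toward SSE (azimuth ≈ 166°).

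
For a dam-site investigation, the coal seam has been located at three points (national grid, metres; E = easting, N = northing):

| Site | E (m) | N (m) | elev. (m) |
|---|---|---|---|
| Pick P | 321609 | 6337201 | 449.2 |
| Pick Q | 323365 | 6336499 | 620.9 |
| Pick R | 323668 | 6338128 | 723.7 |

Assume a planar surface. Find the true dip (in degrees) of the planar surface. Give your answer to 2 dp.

Let the plane be z = a·E + b·N + c.
Pick Q−Pick P: 1756a − 702b = 171.7;  Pick R−Pick P: 2059a + 927b = 274.5.
Solving gives a = 0.11449, b = 0.04181.
Gradient magnitude |∇z| = √(a² + b²) = √(0.01311 + 0.00175) = 0.12189.
True dip = arctan(0.12189) = 6.95°, dipping toward WSW (azimuth ≈ 250°).

6.95°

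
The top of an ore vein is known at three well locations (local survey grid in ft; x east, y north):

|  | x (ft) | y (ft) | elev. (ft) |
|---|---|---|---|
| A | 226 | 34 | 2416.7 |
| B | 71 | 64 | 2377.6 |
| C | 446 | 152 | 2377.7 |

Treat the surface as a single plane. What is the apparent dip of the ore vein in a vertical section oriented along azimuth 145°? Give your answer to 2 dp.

Two edge vectors: A→B = (-155, 30, -39.1), A→C = (220, 118, -39).
Normal n = (A→B) × (A→C) = (3443.8, -14647, -24890).
So ∂z/∂x = −n_x/n_z = 0.13836 and ∂z/∂y = −n_y/n_z = −0.58847.
Unit vector along 145° is (sin 145°, cos 145°) = (0.5736, -0.8192).
Slope in that direction = a·(0.5736) + b·(-0.8192) = 0.56141.
Apparent dip = arctan|0.56141| = 29.31° (true dip is 31.2°, so apparent ≤ true as expected).

29.31°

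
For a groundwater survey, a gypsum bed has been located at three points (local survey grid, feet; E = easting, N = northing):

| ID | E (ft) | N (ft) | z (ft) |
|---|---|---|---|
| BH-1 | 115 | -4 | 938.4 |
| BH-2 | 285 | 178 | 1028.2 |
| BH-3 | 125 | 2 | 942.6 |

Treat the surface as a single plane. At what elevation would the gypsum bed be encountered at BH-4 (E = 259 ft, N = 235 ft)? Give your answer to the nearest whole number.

1034 ft

Two edge vectors: BH-1→BH-2 = (170, 182, 89.8), BH-1→BH-3 = (10, 6, 4.2).
Normal n = (BH-1→BH-2) × (BH-1→BH-3) = (225.6, 184, -800).
So ∂z/∂E = −n_x/n_z = 0.28200 and ∂z/∂N = −n_y/n_z = 0.23000.
Intercept c from BH-1: 938.4 − 32.43 + 0.92 = 906.89.
At (259, 235): z = 73.0 + 54.0 + 906.89 = 1034.0 ft.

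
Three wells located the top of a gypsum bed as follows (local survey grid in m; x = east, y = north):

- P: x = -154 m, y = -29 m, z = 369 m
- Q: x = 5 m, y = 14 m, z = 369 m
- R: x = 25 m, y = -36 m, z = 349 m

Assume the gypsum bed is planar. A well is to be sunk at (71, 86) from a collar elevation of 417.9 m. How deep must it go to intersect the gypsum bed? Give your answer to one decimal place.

29.4 m

Two edge vectors: P→Q = (159, 43, 0), P→R = (179, -7, -20).
Normal n = (P→Q) × (P→R) = (-860, 3180, -8810).
So ∂z/∂x = −n_x/n_z = −0.09762 and ∂z/∂y = −n_y/n_z = 0.36095.
Intercept c from P: 369 − 15.03 + 10.47 = 364.43.
At (71, 86): z_contact = −6.93 + 31.04 + 364.43 = 388.55 m.
Depth below ground = 417.9 − 388.55 = 29.4 m.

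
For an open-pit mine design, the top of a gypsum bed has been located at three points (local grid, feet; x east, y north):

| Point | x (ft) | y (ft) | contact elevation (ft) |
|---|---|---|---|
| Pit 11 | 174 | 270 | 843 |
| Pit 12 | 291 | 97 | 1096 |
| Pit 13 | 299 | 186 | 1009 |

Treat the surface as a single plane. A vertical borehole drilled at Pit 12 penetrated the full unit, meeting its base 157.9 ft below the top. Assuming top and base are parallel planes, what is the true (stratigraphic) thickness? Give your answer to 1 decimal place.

100.5 ft

Two edge vectors: Pit 11→Pit 12 = (117, -173, 253), Pit 11→Pit 13 = (125, -84, 166).
Normal n = (Pit 11→Pit 12) × (Pit 11→Pit 13) = (-7466, 12203, 11797).
So ∂z/∂x = −n_x/n_z = 0.63287 and ∂z/∂y = −n_y/n_z = −1.03442.
|∇z| = √(a²+b²) = 1.21266, so dip δ = arctan(1.21266) = 50.49°.
True thickness = vertical thickness × cos δ = 157.9 × cos 50.49° = 100.5 ft.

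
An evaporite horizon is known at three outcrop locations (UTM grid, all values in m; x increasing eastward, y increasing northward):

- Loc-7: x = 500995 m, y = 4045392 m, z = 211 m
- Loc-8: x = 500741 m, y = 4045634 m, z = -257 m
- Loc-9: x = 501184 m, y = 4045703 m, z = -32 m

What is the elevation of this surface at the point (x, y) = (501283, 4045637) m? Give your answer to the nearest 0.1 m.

116.3 m

Let the plane be z = a·x + b·y + c.
Loc-8−Loc-7: −254a + 242b = −468;  Loc-9−Loc-7: 189a + 311b = −243.
Solving gives a = 0.695426995, b = −1.203973319.
Then c = 211 − a·500995 − b·4045392 = 4522349.58.
At (501283, 4045637): z = 348605.7 − 4870839.0 + 4522349.58 = 116.3 m.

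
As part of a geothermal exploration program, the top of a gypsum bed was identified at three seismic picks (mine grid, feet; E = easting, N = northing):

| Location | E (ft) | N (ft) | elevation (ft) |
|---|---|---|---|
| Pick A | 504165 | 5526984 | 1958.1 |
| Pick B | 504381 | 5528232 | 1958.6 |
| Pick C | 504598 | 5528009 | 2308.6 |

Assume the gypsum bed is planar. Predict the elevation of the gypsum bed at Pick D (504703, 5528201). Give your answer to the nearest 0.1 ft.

2407.0 ft

Let the plane be z = a·E + b·N + c.
Pick B−Pick A: 216a + 1248b = 0.5;  Pick C−Pick A: 433a + 1025b = 350.5.
Solving gives a = 1.369697226, b = −0.236662340.
Then c = 1958.1 − a·504165 − b·5526984 = 619433.67.
At (504703, 5528201): z = 691290.3 − 1308317.0 + 619433.67 = 2407.0 ft.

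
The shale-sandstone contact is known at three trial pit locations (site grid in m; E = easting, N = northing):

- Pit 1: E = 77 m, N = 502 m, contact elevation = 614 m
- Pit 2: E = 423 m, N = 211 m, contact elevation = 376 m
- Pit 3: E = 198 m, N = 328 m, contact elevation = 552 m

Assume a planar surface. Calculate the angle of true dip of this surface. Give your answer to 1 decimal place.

44.4°

Let the plane be z = a·E + b·N + c.
Pit 2−Pit 1: 346a − 291b = −238;  Pit 3−Pit 1: 121a − 174b = −62.
Solving gives a = −0.93506, b = −0.29392.
Gradient magnitude |∇z| = √(a² + b²) = √(0.87434 + 0.08639) = 0.98017.
True dip = arctan(0.98017) = 44.4°, dipping toward ENE (azimuth ≈ 073°).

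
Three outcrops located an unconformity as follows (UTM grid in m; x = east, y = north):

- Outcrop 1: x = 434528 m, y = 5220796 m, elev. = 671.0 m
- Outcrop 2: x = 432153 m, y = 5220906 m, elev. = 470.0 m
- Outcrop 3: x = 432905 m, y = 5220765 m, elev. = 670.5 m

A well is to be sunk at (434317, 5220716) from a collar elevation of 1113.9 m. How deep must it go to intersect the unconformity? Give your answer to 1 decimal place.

Let the plane be z = a·x + b·y + c.
Outcrop 2−Outcrop 1: −2375a + 110b = −201;  Outcrop 3−Outcrop 1: −1623a − 31b = −0.5.
Solving gives a = 0.024929111, b = −1.289030557.
Then c = 671 − a·434528 − b·5220796 = 6719604.18.
At (434317, 5220716): z_contact = 10827.14 − 6729662.45 + 6719604.18 = 768.86 m.
Depth below ground = 1113.9 − 768.86 = 345.0 m.

345.0 m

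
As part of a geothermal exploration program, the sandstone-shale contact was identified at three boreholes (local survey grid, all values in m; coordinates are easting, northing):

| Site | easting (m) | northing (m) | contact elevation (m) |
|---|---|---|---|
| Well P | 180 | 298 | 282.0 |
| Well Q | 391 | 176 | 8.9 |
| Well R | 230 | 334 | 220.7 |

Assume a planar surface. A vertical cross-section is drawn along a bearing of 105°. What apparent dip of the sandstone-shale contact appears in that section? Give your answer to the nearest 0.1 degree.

Two edge vectors: Well P→Well Q = (211, -122, -273.1), Well P→Well R = (50, 36, -61.3).
Normal n = (Well P→Well Q) × (Well P→Well R) = (17310.2, -720.7, 13696).
So ∂z/∂easting = −n_x/n_z = −1.26389 and ∂z/∂northing = −n_y/n_z = 0.05262.
Unit vector along 105° is (sin 105°, cos 105°) = (0.9659, -0.2588).
Slope in that direction = a·(0.9659) + b·(-0.2588) = −1.23444.
Apparent dip = arctan|1.23444| = 51.0° (true dip is 51.7°, so apparent ≤ true as expected).

51.0°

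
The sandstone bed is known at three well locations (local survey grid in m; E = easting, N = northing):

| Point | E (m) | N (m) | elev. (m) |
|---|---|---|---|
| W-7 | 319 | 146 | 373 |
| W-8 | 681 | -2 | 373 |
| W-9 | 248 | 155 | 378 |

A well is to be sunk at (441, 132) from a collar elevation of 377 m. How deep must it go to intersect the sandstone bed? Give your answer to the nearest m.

13 m

Let the plane be z = a·E + b·N + c.
W-8−W-7: 362a − 148b = 0;  W-9−W-7: −71a + 9b = 5.
Solving gives a = −0.10207, b = −0.24966.
Then c = 373 − a·319 − b·146 = 442.01.
At (441, 132): z_contact = −45.0 − 33.0 + 442.01 = 364.0 m.
Depth below ground = 377 − 364.0 = 13 m.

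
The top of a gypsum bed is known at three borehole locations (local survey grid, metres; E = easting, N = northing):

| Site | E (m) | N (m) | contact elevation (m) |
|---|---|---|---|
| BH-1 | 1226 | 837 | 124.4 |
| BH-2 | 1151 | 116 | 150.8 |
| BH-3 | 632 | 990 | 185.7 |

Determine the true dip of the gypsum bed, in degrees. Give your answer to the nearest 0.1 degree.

6.4°

Let the plane be z = a·E + b·N + c.
BH-2−BH-1: −75a − 721b = 26.4;  BH-3−BH-1: −594a + 153b = 61.3.
Solving gives a = −0.10969, b = −0.02521.
Gradient magnitude |∇z| = √(a² + b²) = √(0.01203 + 0.00064) = 0.11255.
True dip = arctan(0.11255) = 6.4°, dipping toward ENE (azimuth ≈ 077°).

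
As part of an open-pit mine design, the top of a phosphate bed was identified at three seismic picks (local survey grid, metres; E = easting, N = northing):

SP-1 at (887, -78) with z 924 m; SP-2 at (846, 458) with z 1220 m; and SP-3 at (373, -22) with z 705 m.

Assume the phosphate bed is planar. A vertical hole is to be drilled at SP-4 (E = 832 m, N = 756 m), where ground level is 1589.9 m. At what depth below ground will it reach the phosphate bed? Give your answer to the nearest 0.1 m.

201.0 m

Let the plane be z = a·E + b·N + c.
SP-2−SP-1: −41a + 536b = 296;  SP-3−SP-1: −514a + 56b = −219.
Solving gives a = 0.49032, b = 0.58974.
Then c = 924 − a·887 − b·-78 = 535.08.
At (832, 756): z_contact = 407.95 + 445.85 + 535.08 = 1388.88 m.
Depth below ground = 1589.9 − 1388.88 = 201.0 m.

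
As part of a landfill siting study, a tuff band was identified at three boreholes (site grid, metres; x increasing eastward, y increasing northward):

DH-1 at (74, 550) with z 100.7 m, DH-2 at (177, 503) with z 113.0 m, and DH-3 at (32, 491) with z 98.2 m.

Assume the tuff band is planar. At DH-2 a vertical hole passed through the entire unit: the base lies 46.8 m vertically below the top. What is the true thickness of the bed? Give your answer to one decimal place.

Let the plane be z = a·x + b·y + c.
DH-2−DH-1: 103a − 47b = 12.3;  DH-3−DH-1: −42a − 59b = −2.5.
Solving gives a = 0.10473, b = −0.03218.
|∇z| = √(a²+b²) = 0.10957, so dip δ = arctan(0.10957) = 6.25°.
True thickness = vertical thickness × cos δ = 46.8 × cos 6.25° = 46.5 m.

46.5 m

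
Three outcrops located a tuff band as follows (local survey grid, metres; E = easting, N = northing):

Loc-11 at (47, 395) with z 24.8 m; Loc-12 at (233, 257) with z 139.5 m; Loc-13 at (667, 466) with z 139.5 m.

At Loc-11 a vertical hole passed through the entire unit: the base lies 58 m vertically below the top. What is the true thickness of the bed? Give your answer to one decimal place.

50.6 m

Two edge vectors: Loc-11→Loc-12 = (186, -138, 114.7), Loc-11→Loc-13 = (620, 71, 114.7).
Normal n = (Loc-11→Loc-12) × (Loc-11→Loc-13) = (-23972.3, 49779.8, 98766).
So ∂z/∂E = −n_x/n_z = 0.24272 and ∂z/∂N = −n_y/n_z = −0.50402.
|∇z| = √(a²+b²) = 0.55942, so dip δ = arctan(0.55942) = 29.22°.
True thickness = vertical thickness × cos δ = 58 × cos 29.22° = 50.6 m.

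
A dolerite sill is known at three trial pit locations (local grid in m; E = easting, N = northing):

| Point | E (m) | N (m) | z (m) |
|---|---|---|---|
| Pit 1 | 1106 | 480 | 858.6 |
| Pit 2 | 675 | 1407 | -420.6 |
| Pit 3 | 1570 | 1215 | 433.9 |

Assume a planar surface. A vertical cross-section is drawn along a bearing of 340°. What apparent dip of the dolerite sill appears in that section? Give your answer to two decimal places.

Let the plane be z = a·E + b·N + c.
Pit 2−Pit 1: −431a + 927b = −1279.2;  Pit 3−Pit 1: 464a + 735b = −424.7.
Solving gives a = 0.73170, b = −1.03974.
Unit vector along 340° is (sin 340°, cos 340°) = (-0.3420, 0.9397).
Slope in that direction = a·(-0.3420) + b·(0.9397) = −1.22729.
Apparent dip = arctan|1.22729| = 50.83° (true dip is 51.8°, so apparent ≤ true as expected).

50.83°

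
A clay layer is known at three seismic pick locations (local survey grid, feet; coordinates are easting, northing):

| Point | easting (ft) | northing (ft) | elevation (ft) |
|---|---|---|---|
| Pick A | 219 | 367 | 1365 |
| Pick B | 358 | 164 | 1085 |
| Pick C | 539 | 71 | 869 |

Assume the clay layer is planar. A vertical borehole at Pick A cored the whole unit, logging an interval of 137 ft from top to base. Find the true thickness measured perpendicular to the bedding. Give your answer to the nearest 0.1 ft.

90.1 ft

Let the plane be z = a·easting + b·northing + c.
Pick B−Pick A: 139a − 203b = −280;  Pick C−Pick A: 320a − 296b = −496.
Solving gives a = −0.74773, b = 0.86732.
|∇z| = √(a²+b²) = 1.14514, so dip δ = arctan(1.14514) = 48.87°.
True thickness = vertical thickness × cos δ = 137 × cos 48.87° = 90.1 ft.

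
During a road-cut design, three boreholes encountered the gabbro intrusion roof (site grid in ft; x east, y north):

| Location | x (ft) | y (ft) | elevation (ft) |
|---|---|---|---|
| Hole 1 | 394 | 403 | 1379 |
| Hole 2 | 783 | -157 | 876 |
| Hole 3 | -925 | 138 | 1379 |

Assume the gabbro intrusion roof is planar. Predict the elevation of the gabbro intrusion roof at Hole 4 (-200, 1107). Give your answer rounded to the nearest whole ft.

2028 ft

Let the plane be z = a·x + b·y + c.
Hole 2−Hole 1: 389a − 560b = −503;  Hole 3−Hole 1: −1319a − 265b = 0.
Solving gives a = −0.15836, b = 0.78821.
Then c = 1379 − a·394 − b·403 = 1123.74.
At (-200, 1107): z = 31.7 + 872.5 + 1123.74 = 2028.0 ft.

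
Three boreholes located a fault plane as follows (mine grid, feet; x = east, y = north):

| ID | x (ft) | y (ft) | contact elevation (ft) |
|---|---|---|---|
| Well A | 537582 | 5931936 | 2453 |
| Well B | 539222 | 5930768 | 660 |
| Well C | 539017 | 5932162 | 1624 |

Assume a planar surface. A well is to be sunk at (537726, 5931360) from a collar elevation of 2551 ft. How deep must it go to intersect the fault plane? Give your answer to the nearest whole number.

Two edge vectors: Well A→Well B = (1640, -1168, -1793), Well A→Well C = (1435, 226, -829).
Normal n = (Well A→Well B) × (Well A→Well C) = (1373490, -1213395, 2046720).
So ∂z/∂x = −n_x/n_z = −0.67106883 and ∂z/∂y = −n_y/n_z = 0.59284856.
Intercept c from Well A: 2453 + 360754.52 − 3516739.70 = −3153532.18.
At (537726, 5931360): z_contact = −360851.2 + 3516398.2 − 3153532.18 = 2014.9 ft.
Depth below ground = 2551 − 2014.9 = 536 ft.

536 ft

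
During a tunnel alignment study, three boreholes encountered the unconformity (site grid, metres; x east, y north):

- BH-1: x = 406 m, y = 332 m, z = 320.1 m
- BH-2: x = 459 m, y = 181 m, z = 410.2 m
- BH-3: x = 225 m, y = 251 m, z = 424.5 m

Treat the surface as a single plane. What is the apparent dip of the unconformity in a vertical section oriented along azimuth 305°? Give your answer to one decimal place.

10.0°

Let the plane be z = a·x + b·y + c.
BH-2−BH-1: 53a − 151b = 90.1;  BH-3−BH-1: −181a − 81b = 104.4.
Solving gives a = −0.26772, b = −0.69066.
Unit vector along 305° is (sin 305°, cos 305°) = (-0.8192, 0.5736).
Slope in that direction = a·(-0.8192) + b·(0.5736) = −0.17684.
Apparent dip = arctan|0.17684| = 10.0° (true dip is 36.5°, so apparent ≤ true as expected).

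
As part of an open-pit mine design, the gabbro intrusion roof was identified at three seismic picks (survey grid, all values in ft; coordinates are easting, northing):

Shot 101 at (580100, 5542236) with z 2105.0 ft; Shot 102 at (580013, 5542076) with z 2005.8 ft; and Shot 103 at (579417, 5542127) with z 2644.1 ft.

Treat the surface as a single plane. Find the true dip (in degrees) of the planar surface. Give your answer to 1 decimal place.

Let the plane be z = a·easting + b·northing + c.
Shot 102−Shot 101: −87a − 160b = −99.2;  Shot 103−Shot 101: −683a − 109b = 539.1.
Solving gives a = −0.97266, b = 1.14889.
Gradient magnitude |∇z| = √(a² + b²) = √(0.94607 + 1.31994) = 1.50533.
True dip = arctan(1.50533) = 56.4°, dipping toward SE (azimuth ≈ 140°).

56.4°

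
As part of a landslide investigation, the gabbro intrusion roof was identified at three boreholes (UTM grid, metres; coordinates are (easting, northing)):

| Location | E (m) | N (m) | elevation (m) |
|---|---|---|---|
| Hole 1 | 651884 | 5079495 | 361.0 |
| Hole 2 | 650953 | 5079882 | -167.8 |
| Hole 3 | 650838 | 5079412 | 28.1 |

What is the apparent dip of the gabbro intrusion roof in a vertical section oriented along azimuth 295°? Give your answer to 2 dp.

Let the plane be z = a·E + b·N + c.
Hole 2−Hole 1: −931a + 387b = −528.8;  Hole 3−Hole 1: −1046a − 83b = −332.9.
Solving gives a = 0.35829, b = −0.50448.
Unit vector along 295° is (sin 295°, cos 295°) = (-0.9063, 0.4226).
Slope in that direction = a·(-0.9063) + b·(0.4226) = −0.53792.
Apparent dip = arctan|0.53792| = 28.28° (true dip is 31.7°, so apparent ≤ true as expected).

28.28°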